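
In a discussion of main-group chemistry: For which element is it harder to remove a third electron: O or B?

O

Consider each +2 ion: O²⁺ still has 4 valence electrons; B²⁺ still has 1 valence electron.
All are still removing valence electrons, so compare the +2 ions as you would atoms: IE_3 generally rises across a period (higher Z_eff) and falls down a group (larger shell), subject to the usual subshell exceptions.
Valence configurations: O²⁺ [He]2s²2p², B²⁺ [He]2s¹.
Approximate IE_3 values (kJ/mol): O 5300, B 3660.
Putting it together, IE_3: B < O.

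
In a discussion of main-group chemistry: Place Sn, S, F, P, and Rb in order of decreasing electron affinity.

Atoms with high Z_eff and room in the valence shell (especially the halogens) have the most exothermic electron affinities.
These span different periods and groups, so the two trends combine.
P > Rb: both effects reinforce here, so P is clearly the higher of the two.
Sn > P: this pair runs against the simple trend — see the exception note.
S > Sn: relative to Sn, both the across-period and down-group shifts push S's electron affinity up.
F > S: both effects reinforce here, so F is clearly the higher of the two.
Note the exception: Sn has a higher electron affinity than P, contrary to the simple trend — adding an electron to P's half-filled np³ subshell costs electron-pairing energy.
For reference (kJ/mol): F 328, P 72, S 200, Rb 47, Sn 107.
So from highest to lowest: F > S > Sn > P > Rb.

F, S, Sn, P, Rb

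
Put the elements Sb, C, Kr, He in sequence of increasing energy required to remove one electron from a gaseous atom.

Sb < C < Kr < He

First ionization energy rises across a period (greater Z_eff holds electrons more tightly) and falls down a group (valence electrons are farther from the nucleus).
Here both period and group differ, so the two effects have to be weighed against each other.
C > Sb: the two effects oppose for this pair; the down-group effect wins (1086 vs 831 kJ/mol).
Kr > C: the two effects oppose for this pair; the across-period effect wins (1351 vs 1086 kJ/mol).
He > Kr: they share group 18; the group trend gives He the larger value.
Approximate values (kJ/mol): He 2372, C 1086, Kr 1351, Sb 831.
So from lowest to highest: Sb < C < Kr < He.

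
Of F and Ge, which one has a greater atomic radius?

Ge

F is in period 2, group 17; Ge is in period 4, group 14.
Radius decreases left→right (rising Z_eff, same n) and increases top→bottom (higher n).
Here both period and group differ, so the two effects have to be weighed against each other.
Ge > F: relative to F, both the across-period and down-group shifts push Ge's atomic radius up.
Tabulated atomic radius (pm): F 64, Ge 121.
So Ge has the greater atomic radius (Ge > F).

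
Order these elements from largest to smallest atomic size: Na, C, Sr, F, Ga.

Radius decreases left→right (rising Z_eff, same n) and increases top→bottom (higher n).
Neither a single period nor a single group — weigh both effects.
C > F: C lies to the left of F in period 2, so the across-period effect alone puts C larger.
Ga > C: relative to C, both the across-period and down-group shifts push Ga's atomic radius up.
Na > Ga: the two effects oppose for this pair; the across-period effect wins (155 vs 124 pm).
Sr > Na: the two effects oppose for this pair; the down-group effect wins (185 vs 155 pm).
Tabulated atomic radius (pm): C 75, F 64, Na 155, Ga 124, Sr 185.
So from largest to smallest: Sr > Na > Ga > C > F.

Sr > Na > Ga > C > F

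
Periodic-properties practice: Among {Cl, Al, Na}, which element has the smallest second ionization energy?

After 1 electron has been removed, what remains? Cl⁺ still has 6 valence electrons; Al⁺ still has 2 valence electrons; Na⁺ is the bare [Ne] core.
Breaking into a closed-shell core is much more expensive than removing a leftover valence electron — Na has the largest IE_2 here.
Valence configurations: Cl⁺ [Ne]3s²3p⁴, Al⁺ [Ne]3s².
Tabulated IE_2 (kJ/mol): Cl 2298, Al 1817, Na 4562.
So the second ionization energies run Al < Cl < Na.

Al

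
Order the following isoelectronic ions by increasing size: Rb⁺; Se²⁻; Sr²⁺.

All of these have 36 electrons, so size is governed by nuclear charge alone: the more protons, the stronger the pull on the same electron cloud, and the smaller the ion.
Nuclear charges: Sr²⁺ (Z=38), Rb⁺ (Z=37), Se²⁻ (Z=34).
Smallest to largest: Sr²⁺ < Rb⁺ < Se²⁻.

Sr²⁺, Rb⁺, Se²⁻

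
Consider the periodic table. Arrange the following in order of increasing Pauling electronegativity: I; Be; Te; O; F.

Be, Te, I, O, F

Be is in period 2, group 2; O is in period 2, group 16; F is in period 2, group 17; Te is in period 5, group 16; I is in period 5, group 17.
Smaller atoms with higher effective nuclear charge are more electronegative.
Here both period and group differ, so the two effects have to be weighed against each other.
Te > Be: the two effects oppose for this pair; the across-period effect wins (2.10 vs 1.57).
I > Te: both are in period 5; the period trend gives I the larger value.
O > I: the two effects oppose for this pair; the down-group effect wins (3.44 vs 2.66).
F > O: F lies to the right of O in period 2, so the across-period effect alone puts F higher.
Tabulated electronegativity (Pauling): Be 1.57, O 3.44, F 3.98, Te 2.10, I 2.66.
So from lowest to highest: Be < Te < I < O < F.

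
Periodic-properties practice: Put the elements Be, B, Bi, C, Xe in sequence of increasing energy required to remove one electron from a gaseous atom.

Bi < B < Be < C < Xe

Be is in period 2, group 2; B is in period 2, group 13; C is in period 2, group 14; Xe is in period 5, group 18; Bi is in period 6, group 15.
First ionization energy rises across a period (greater Z_eff holds electrons more tightly) and falls down a group (valence electrons are farther from the nucleus).
Neither a single period nor a single group — weigh both effects.
B > Bi: period and group pull opposite ways; the down-group shift dominates (801 vs 703 kJ/mol).
Be > B: this pair runs against the simple trend — see the exception note.
C > Be: both are in period 2; the period trend gives C the larger value.
Xe > C: period and group pull opposite ways; the across-period shift dominates (1170 vs 1086 kJ/mol).
Note the exception: Be has a higher first ionization energy than B, contrary to the simple trend — removing B's lone 2p electron is easier than breaking Be's filled 2s².
For reference (kJ/mol): Be 900, B 801, C 1086, Xe 1170, Bi 703.
So from lowest to highest: Bi < B < Be < C < Xe.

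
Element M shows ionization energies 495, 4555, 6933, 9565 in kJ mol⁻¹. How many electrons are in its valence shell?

1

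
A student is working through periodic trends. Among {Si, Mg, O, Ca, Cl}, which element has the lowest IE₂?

Ca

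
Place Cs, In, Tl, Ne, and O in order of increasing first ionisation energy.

Cs < In < Tl < O < Ne

O is in period 2, group 16; Ne is in period 2, group 18; In is in period 5, group 13; Cs is in period 6, group 1; Tl is in period 6, group 13.
First ionization energy rises across a period (greater Z_eff holds electrons more tightly) and falls down a group (valence electrons are farther from the nucleus).
Neither a single period nor a single group — weigh both effects.
In > Cs: both effects reinforce here, so In is clearly the higher of the two.
Tl > In: this pair runs against the simple trend — see the exception note.
O > Tl: both effects reinforce here, so O is clearly the higher of the two.
Ne > O: both are in period 2; the period trend gives Ne the larger value.
Note the exception: Tl has a higher first ionization energy than In, contrary to the simple trend — relativistic 6s stabilisation and poor 4f/5d shielding distort the trend for the heavy p-block elements.
Tabulated first ionization energy (kJ/mol): O 1314, Ne 2081, In 558, Cs 376, Tl 589.
So from lowest to highest: Cs < In < Tl < O < Ne.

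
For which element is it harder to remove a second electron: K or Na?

Na

The second ionization energy removes an electron from the +1 ion. For each element: K⁺ is the bare [Ar] core; Na⁺ is the bare [Ne] core.
All of these are removing an electron from a noble-gas core or deeper; the smaller core (lower principal quantum number) is held far more tightly, and within a period the higher nuclear charge binds the same core more tightly.
Tabulated IE_2 (kJ/mol): K 3052, Na 4562.
Putting it together, IE_2: K < Na.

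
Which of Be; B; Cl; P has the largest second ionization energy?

After 1 electron has been removed, what remains? Be⁺ still has 1 valence electron; B⁺ still has 2 valence electrons; Cl⁺ still has 6 valence electrons; P⁺ still has 4 valence electrons.
All are still removing valence electrons, so compare the +1 ions as you would atoms: IE_2 generally rises across a period (higher Z_eff) and falls down a group (larger shell), subject to the usual subshell exceptions.
Valence configurations: Be⁺ [He]2s¹, B⁺ [He]2s², Cl⁺ [Ne]3s²3p⁴, P⁺ [Ne]3s²3p².
Approximate IE_2 values (kJ/mol): Be 1757, B 2427, Cl 2298, P 1907.
So the second ionization energies run Be < P < Cl < B.

B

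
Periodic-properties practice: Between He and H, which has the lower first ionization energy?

H

Across a period the outer electron is held more tightly (higher IE₁); down a group it sits in a higher shell, more shielded, and comes off more easily.
All lie in period 1, so first ionization energy increases left to right.
So H has the lower first ionization energy (H < He).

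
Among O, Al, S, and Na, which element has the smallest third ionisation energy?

Al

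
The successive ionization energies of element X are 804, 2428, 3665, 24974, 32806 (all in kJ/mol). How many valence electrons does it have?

3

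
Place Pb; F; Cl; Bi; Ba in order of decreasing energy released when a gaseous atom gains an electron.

Cl > F > Bi > Pb > Ba

F is in period 2, group 17; Cl is in period 3, group 17; Ba is in period 6, group 2; Pb is in period 6, group 14; Bi is in period 6, group 15.
Adding an electron releases more energy for atoms nearer the top right (short of the noble gases).
These span different periods and groups, so the two trends combine.
Pb > Ba: both are in period 6; the period trend gives Pb the larger value.
Bi > Pb: Bi lies to the right of Pb in period 6, so the across-period effect alone puts Bi higher.
F > Bi: both effects reinforce here, so F is clearly the higher of the two.
Cl > F: this pair runs against the simple trend — see the exception note.
Note the exception: Cl has a higher electron affinity than F, contrary to the simple trend — F's small 2p subshell makes the incoming electron feel strong e⁻–e⁻ repulsion, so Cl actually releases more energy on gaining an electron.
Approximate values (kJ/mol): F 328, Cl 349, Ba 14, Pb 35, Bi 91.
So from highest to lowest: Cl > F > Bi > Pb > Ba.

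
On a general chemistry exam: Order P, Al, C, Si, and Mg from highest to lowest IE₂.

C, P, Al, Si, Mg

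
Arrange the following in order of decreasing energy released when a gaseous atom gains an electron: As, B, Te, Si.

Atoms with high Z_eff and room in the valence shell (especially the halogens) have the most exothermic electron affinities.
A diagonal step moves right (one effect) and down (the opposite effect) at once.
As > B: period and group pull opposite ways; the across-period shift dominates (78 vs 27 kJ/mol).
Si > As: period and group pull opposite ways; the down-group shift dominates (134 vs 78 kJ/mol).
Te > Si: the two effects oppose for this pair; the across-period effect wins (190 vs 134 kJ/mol).
Tabulated electron affinity (kJ/mol): B 27, Si 134, As 78, Te 190.
So from highest to lowest: Te > Si > As > B.

Te, Si, As, B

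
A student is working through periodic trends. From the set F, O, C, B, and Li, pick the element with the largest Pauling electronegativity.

F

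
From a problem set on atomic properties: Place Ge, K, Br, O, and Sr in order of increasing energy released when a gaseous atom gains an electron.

EA tends to increase across a period and decrease down a group, though the pattern is less regular than for IE or radius.
Here both period and group differ, so the two effects have to be weighed against each other.
K > Sr: period and group pull opposite ways; the down-group shift dominates (48 vs 5 kJ/mol).
Ge > K: Ge lies to the right of K in period 4, so the across-period effect alone puts Ge higher.
O > Ge: relative to Ge, both the across-period and down-group shifts push O's electron affinity up.
Br > O: period and group pull opposite ways; the across-period shift dominates (325 vs 141 kJ/mol).
Approximate values (kJ/mol): O 141, K 48, Ge 119, Br 325, Sr 5.
So from lowest to highest: Sr < K < Ge < O < Br.

Sr, K, Ge, O, Br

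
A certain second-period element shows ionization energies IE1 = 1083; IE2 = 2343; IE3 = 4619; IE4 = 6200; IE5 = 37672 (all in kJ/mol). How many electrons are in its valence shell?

4

Look for the largest jump between consecutive ionization energies: IE5/IE4 ≈ 6.1, far larger than any earlier ratio.
That jump marks the point where a core electron is being removed. So the atom has 4 valence electrons.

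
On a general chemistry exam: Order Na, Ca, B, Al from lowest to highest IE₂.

Ca < Al < B < Na

Consider each +1 ion: Na⁺ is the bare [Ne] core; Ca⁺ still has 1 valence electron; B⁺ still has 2 valence electrons; Al⁺ still has 2 valence electrons.
Core electrons are held far more tightly than valence electrons, so Na tops the IE_2 order.
Valence configurations: Ca⁺ [Ar]4s¹, B⁺ [He]2s², Al⁺ [Ne]3s².
The numbers (kJ/mol): Na 4562, Ca 1145, B 2427, Al 1817.
Putting it together, IE_2: Ca < Al < B < Na.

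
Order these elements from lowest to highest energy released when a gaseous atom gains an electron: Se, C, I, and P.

C is in period 2, group 14; P is in period 3, group 15; Se is in period 4, group 16; I is in period 5, group 17.
Atoms with high Z_eff and room in the valence shell (especially the halogens) have the most exothermic electron affinities.
These sit on a diagonal, where the across-period and down-group effects partly cancel.
C > P: the two effects oppose for this pair; the down-group effect wins (122 vs 72 kJ/mol).
Se > C: period and group pull opposite ways; the across-period shift dominates (195 vs 122 kJ/mol).
I > Se: period and group pull opposite ways; the across-period shift dominates (295 vs 195 kJ/mol).
Approximate values (kJ/mol): C 122, P 72, Se 195, I 295.
So from lowest to highest: P < C < Se < I.

P < C < Se < I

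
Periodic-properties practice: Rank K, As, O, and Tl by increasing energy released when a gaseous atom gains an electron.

Tl, K, As, O

O is in period 2, group 16; K is in period 4, group 1; As is in period 4, group 15; Tl is in period 6, group 13.
EA tends to increase across a period and decrease down a group, though the pattern is less regular than for IE or radius.
Here both period and group differ, so the two effects have to be weighed against each other.
K > Tl: period and group pull opposite ways; the down-group shift dominates (48 vs 19 kJ/mol).
As > K: both are in period 4; the period trend gives As the larger value.
O > As: both effects reinforce here, so O is clearly the higher of the two.
Approximate values (kJ/mol): O 141, K 48, As 78, Tl 19.
So from lowest to highest: Tl < K < As < O.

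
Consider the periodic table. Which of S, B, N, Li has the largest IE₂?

Li

Consider each +1 ion: S⁺ still has 5 valence electrons; B⁺ still has 2 valence electrons; N⁺ still has 4 valence electrons; Li⁺ is the bare [He] core.
Core electrons are held far more tightly than valence electrons, so Li tops the IE_2 order.
Valence configurations: S⁺ [Ne]3s²3p³, B⁺ [He]2s², N⁺ [He]2s²2p².
Approximate IE_2 values (kJ/mol): S 2252, B 2427, N 2856, Li 7298.
So the second ionization energies run S < B < N < Li.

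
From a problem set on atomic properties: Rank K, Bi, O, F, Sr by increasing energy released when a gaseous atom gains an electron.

Sr < K < Bi < O < F

O is in period 2, group 16; F is in period 2, group 17; K is in period 4, group 1; Sr is in period 5, group 2; Bi is in period 6, group 15.
Electron affinity generally becomes more exothermic across a period toward the halogens and less exothermic down a group.
These span different periods and groups, so the two trends combine.
K > Sr: the two effects oppose for this pair; the down-group effect wins (48 vs 5 kJ/mol).
Bi > K: the two effects oppose for this pair; the across-period effect wins (91 vs 48 kJ/mol).
O > Bi: both effects reinforce here, so O is clearly the higher of the two.
F > O: both are in period 2; the period trend gives F the larger value.
For reference (kJ/mol): O 141, F 328, K 48, Sr 5, Bi 91.
So from lowest to highest: Sr < K < Bi < O < F.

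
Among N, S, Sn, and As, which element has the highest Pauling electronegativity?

N is in period 2, group 15; S is in period 3, group 16; As is in period 4, group 15; Sn is in period 5, group 14.
EN rises left→right (higher Z_eff, smaller atoms) and falls top→bottom (larger, more shielded atoms).
Here both period and group differ, so the two effects have to be weighed against each other.
As > Sn: relative to Sn, both the across-period and down-group shifts push As's electronegativity up.
S > As: relative to As, both the across-period and down-group shifts push S's electronegativity up.
N > S: period and group pull opposite ways; the down-group shift dominates (3.04 vs 2.58).
Tabulated electronegativity (Pauling): N 3.04, S 2.58, As 2.18, Sn 1.96.
The highest Pauling electronegativity among these belongs to N.

N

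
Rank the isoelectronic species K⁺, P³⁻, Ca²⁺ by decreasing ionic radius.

All of these have 18 electrons, so size is governed by nuclear charge alone: the more protons, the stronger the pull on the same electron cloud, and the smaller the ion.
Nuclear charges: Ca²⁺ (Z=20), K⁺ (Z=19), P³⁻ (Z=15).
Largest to smallest: P³⁻ > K⁺ > Ca²⁺.

P³⁻, K⁺, Ca²⁺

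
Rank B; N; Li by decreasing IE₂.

After 1 electron has been removed, what remains? B⁺ still has 2 valence electrons; N⁺ still has 4 valence electrons; Li⁺ is the bare [He] core.
Core electrons are held far more tightly than valence electrons, so Li tops the IE_2 order.
Valence configurations: B⁺ [He]2s², N⁺ [He]2s²2p².
The numbers (kJ/mol): B 2427, N 2856, Li 7298.
So the second ionization energies run B < N < Li.

Li, N, B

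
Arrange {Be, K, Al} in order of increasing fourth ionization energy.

K, Al, Be

After 3 electrons have been removed, what remains? Be³⁺ is already 1 electron into the core; K³⁺ is already 2 electrons into the core; Al³⁺ is the bare [Ne] core.
All of these are removing an electron from a noble-gas core or deeper; the smaller core (lower principal quantum number) is held far more tightly, and within a period the higher nuclear charge binds the same core more tightly.
Approximate IE_4 values (kJ/mol): Be 21007, K 5877, Al 11577.
Overall IE_4 order: K < Al < Be.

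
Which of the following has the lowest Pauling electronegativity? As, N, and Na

Na

Smaller atoms with higher effective nuclear charge are more electronegative.
Here both period and group differ, so the two effects have to be weighed against each other.
As > Na: period and group pull opposite ways; the across-period shift dominates (2.18 vs 0.93).
N > As: they share group 15; the group trend gives N the larger value.
Approximate values (Pauling): N 3.04, Na 0.93, As 2.18.
The lowest Pauling electronegativity among these belongs to Na.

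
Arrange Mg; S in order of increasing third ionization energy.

IE_3 is the cost of taking one more electron from the +2 cation: Mg²⁺ is the bare [Ne] core; S²⁺ still has 4 valence electrons.
Pulling an electron out of a noble-gas core costs far more than removing a remaining valence electron, so Mg sits at the high end of IE_3.
Approximate IE_3 values (kJ/mol): Mg 7733, S 3357.
Overall IE_3 order: S < Mg.

S < Mg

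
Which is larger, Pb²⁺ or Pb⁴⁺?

Pb²⁺

Both ions have Z = 82 protons, but Pb⁴⁺ has lost more electrons, so its remaining electrons feel a larger effective nuclear charge per electron and are pulled in more tightly.
Higher positive charge → smaller ion, so Pb²⁺ > Pb⁴⁺.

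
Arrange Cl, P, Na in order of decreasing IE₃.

Na, Cl, P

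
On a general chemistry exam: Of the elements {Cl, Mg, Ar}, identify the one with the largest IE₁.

Mg is in period 3, group 2; Cl is in period 3, group 17; Ar is in period 3, group 18.
Across a period the outer electron is held more tightly (higher IE₁); down a group it sits in a higher shell, more shielded, and comes off more easily.
All lie in period 3, so first ionization energy increases left to right.
The largest IE₁ among these belongs to Ar.

Ar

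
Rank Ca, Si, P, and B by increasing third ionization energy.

P < Si < B < Ca

The third ionization energy removes an electron from the +2 ion. For each element: Ca²⁺ is the bare [Ar] core; Si²⁺ still has 2 valence electrons; P²⁺ still has 3 valence electrons; B²⁺ still has 1 valence electron.
Core electrons are held far more tightly than valence electrons, so Ca tops the IE_3 order.
Valence configurations: Si²⁺ [Ne]3s², P²⁺ [Ne]3s²3p¹, B²⁺ [He]2s¹.
P²⁺ loses a lone 3p electron whereas Si²⁺ must break into a filled 3s² pair, so IE_3(Si) > IE_3(P) even though P has the higher nuclear charge.
Tabulated IE_3 (kJ/mol): Ca 4912, Si 3232, P 2914, B 3660.
Hence IE_3: P < Si < B < Ca.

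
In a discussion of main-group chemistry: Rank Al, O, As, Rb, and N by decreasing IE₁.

N is in period 2, group 15; O is in period 2, group 16; Al is in period 3, group 13; As is in period 4, group 15; Rb is in period 5, group 1.
IE₁ increases left→right with effective nuclear charge and decreases top→bottom as the valence shell moves farther out.
Neither a single period nor a single group — weigh both effects.
Al > Rb: both effects reinforce here, so Al is clearly the higher of the two.
As > Al: period and group pull opposite ways; the across-period shift dominates (947 vs 578 kJ/mol).
O > As: relative to As, both the across-period and down-group shifts push O's first ionization energy up.
N > O: this pair runs against the simple trend — see the exception note.
Note the exception: N has a higher first ionization energy than O, contrary to the simple trend — pairing an electron in O's 2p⁴ costs repulsion energy, so O ionizes more easily than half-filled N (2p³).
Approximate values (kJ/mol): N 1402, O 1314, Al 578, As 947, Rb 403.
So from highest to lowest: N > O > As > Al > Rb.

N > O > As > Al > Rb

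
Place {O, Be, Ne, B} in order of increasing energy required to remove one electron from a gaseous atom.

Be is in period 2, group 2; B is in period 2, group 13; O is in period 2, group 16; Ne is in period 2, group 18.
Removing the outermost electron gets harder across a period and easier down a group.
All lie in period 2; the across-period trend (first ionization energy increases left to right) applies, with the exception below.
Note the exception: Be has a higher first ionization energy than B, contrary to the simple trend — removing B's lone 2p electron is easier than breaking Be's filled 2s².
Tabulated first ionization energy (kJ/mol): Be 900, B 801, O 1314, Ne 2081.
So from lowest to highest: B < Be < O < Ne.

B < Be < O < Ne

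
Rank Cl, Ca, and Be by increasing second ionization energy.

IE_2 is the cost of taking one more electron from the +1 cation: Cl⁺ still has 6 valence electrons; Ca⁺ still has 1 valence electron; Be⁺ still has 1 valence electron.
All are still removing valence electrons, so compare the +1 ions as you would atoms: IE_2 generally rises across a period (higher Z_eff) and falls down a group (larger shell), subject to the usual subshell exceptions.
Valence configurations: Cl⁺ [Ne]3s²3p⁴, Ca⁺ [Ar]4s¹, Be⁺ [He]2s¹.
The numbers (kJ/mol): Cl 2298, Ca 1145, Be 1757.
Overall IE_2 order: Ca < Be < Cl.

Ca, Be, Cl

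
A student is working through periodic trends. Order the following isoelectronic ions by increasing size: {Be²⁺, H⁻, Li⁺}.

Be²⁺ < Li⁺ < H⁻

All of these have 2 electrons, so size is governed by nuclear charge alone: the more protons, the stronger the pull on the same electron cloud, and the smaller the ion.
Nuclear charges: Be²⁺ (Z=4), Li⁺ (Z=3), H⁻ (Z=1).
Smallest to largest: Be²⁺ < Li⁺ < H⁻.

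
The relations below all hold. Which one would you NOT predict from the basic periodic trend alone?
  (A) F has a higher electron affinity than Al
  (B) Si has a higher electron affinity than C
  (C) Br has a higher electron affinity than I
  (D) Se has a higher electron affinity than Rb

The general trend: electron affinity increases across a period and decreases down a group.
(A) F (period 2, group 17) vs Al (period 3, group 13): the stated order agrees with the simple trend.
(B) Si (period 3, group 14) vs C (period 2, group 14): the stated order contradicts the simple trend.
(C) Br (period 4, group 17) vs I (period 5, group 17): the stated order agrees with the simple trend.
(D) Se (period 4, group 16) vs Rb (period 5, group 1): the stated order agrees with the simple trend.
The exception is (B): Si's larger, more diffuse 3p orbitals accept an added electron slightly more readily than C's compact 2p.

(B)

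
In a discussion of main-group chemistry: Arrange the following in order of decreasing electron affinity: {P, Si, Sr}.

Si, P, Sr

Si is in period 3, group 14; P is in period 3, group 15; Sr is in period 5, group 2.
Adding an electron releases more energy for atoms nearer the top right (short of the noble gases).
Here both period and group differ, so the two effects have to be weighed against each other.
P > Sr: both effects reinforce here, so P is clearly the higher of the two.
Si > P: this pair runs against the simple trend — see the exception note.
Note the exception: Si has a higher electron affinity than P, contrary to the simple trend — adding an electron to P's half-filled 3p³ is unfavourable, so Si (3p²) has the more exothermic EA.
For reference (kJ/mol): Si 134, P 72, Sr 5.
So from highest to lowest: Si > P > Sr.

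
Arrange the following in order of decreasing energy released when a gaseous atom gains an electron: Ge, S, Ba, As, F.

Electron affinity generally becomes more exothermic across a period toward the halogens and less exothermic down a group.
These span different periods and groups, so the two trends combine.
As > Ba: both effects reinforce here, so As is clearly the higher of the two.
Ge > As: this pair runs against the simple trend — see the exception note.
S > Ge: relative to Ge, both the across-period and down-group shifts push S's electron affinity up.
F > S: both effects reinforce here, so F is clearly the higher of the two.
Note the exception: Ge has a higher electron affinity than As, contrary to the simple trend — adding an electron to As's half-filled 4p³ is unfavourable, so Ge (4p²) has the more exothermic EA.
For reference (kJ/mol): F 328, S 200, Ge 119, As 78, Ba 14.
So from highest to lowest: F > S > Ge > As > Ba.

F > S > Ge > As > Ba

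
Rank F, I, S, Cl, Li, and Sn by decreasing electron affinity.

Cl, F, I, S, Sn, Li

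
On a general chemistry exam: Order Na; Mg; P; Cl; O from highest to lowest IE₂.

IE_2 is the cost of taking one more electron from the +1 cation: Na⁺ is the bare [Ne] core; Mg⁺ still has 1 valence electron; P⁺ still has 4 valence electrons; Cl⁺ still has 6 valence electrons; O⁺ still has 5 valence electrons.
Breaking into a closed-shell core is much more expensive than removing a leftover valence electron — Na has the largest IE_2 here.
Valence configurations: Mg⁺ [Ne]3s¹, P⁺ [Ne]3s²3p², Cl⁺ [Ne]3s²3p⁴, O⁺ [He]2s²2p³.
Approximate IE_2 values (kJ/mol): Na 4562, Mg 1451, P 1907, Cl 2298, O 3388.
So the second ionization energies run Mg < P < Cl < O < Na.

Na, O, Cl, P, Mg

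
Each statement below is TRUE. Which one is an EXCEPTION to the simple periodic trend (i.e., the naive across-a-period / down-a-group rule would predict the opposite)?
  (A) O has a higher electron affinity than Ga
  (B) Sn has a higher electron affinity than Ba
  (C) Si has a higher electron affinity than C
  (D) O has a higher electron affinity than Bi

(C)

The general trend: electron affinity increases across a period and decreases down a group.
(A) O (period 2, group 16) vs Ga (period 4, group 13): the stated order agrees with the simple trend.
(B) Sn (period 5, group 14) vs Ba (period 6, group 2): the stated order agrees with the simple trend.
(C) Si (period 3, group 14) vs C (period 2, group 14): the stated order contradicts the simple trend.
(D) O (period 2, group 16) vs Bi (period 6, group 15): the stated order agrees with the simple trend.
The exception is (C): Si's larger, more diffuse 3p orbitals accept an added electron slightly more readily than C's compact 2p.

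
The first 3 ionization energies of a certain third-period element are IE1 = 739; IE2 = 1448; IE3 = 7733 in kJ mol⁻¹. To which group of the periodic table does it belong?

Look for the largest jump between consecutive ionization energies: IE3/IE2 ≈ 5.3, far larger than any earlier ratio.
That jump marks the point where a core electron is being removed. So the atom has 2 valence electrons.
A main-group element with 2 valence electrons is in group 2.

Group 2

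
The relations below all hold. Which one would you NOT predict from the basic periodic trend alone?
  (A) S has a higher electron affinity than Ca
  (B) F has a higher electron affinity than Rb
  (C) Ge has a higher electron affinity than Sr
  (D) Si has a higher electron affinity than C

The general trend: electron affinity increases across a period and decreases down a group.
(A) S (period 3, group 16) vs Ca (period 4, group 2): the stated order agrees with the simple trend.
(B) F (period 2, group 17) vs Rb (period 5, group 1): the stated order agrees with the simple trend.
(C) Ge (period 4, group 14) vs Sr (period 5, group 2): the stated order agrees with the simple trend.
(D) Si (period 3, group 14) vs C (period 2, group 14): the stated order contradicts the simple trend.
The exception is (D): Si's larger, more diffuse 3p orbitals accept an added electron slightly more readily than C's compact 2p.

(D)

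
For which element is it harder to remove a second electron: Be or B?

B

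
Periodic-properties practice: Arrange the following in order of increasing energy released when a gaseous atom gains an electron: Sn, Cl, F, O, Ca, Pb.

O is in period 2, group 16; F is in period 2, group 17; Cl is in period 3, group 17; Ca is in period 4, group 2; Sn is in period 5, group 14; Pb is in period 6, group 14.
Adding an electron releases more energy for atoms nearer the top right (short of the noble gases).
Here both period and group differ, so the two effects have to be weighed against each other.
Pb > Ca: the two effects oppose for this pair; the across-period effect wins (35 vs 2 kJ/mol).
Sn > Pb: Sn sits above Pb in group 14, so the down-group effect alone puts Sn higher.
O > Sn: both effects reinforce here, so O is clearly the higher of the two.
F > O: both are in period 2; the period trend gives F the larger value.
Cl > F: this pair runs against the simple trend — see the exception note.
Note the exception: Cl has a higher electron affinity than F, contrary to the simple trend — F's small 2p subshell makes the incoming electron feel strong e⁻–e⁻ repulsion, so Cl actually releases more energy on gaining an electron.
Tabulated electron affinity (kJ/mol): O 141, F 328, Cl 349, Ca 2, Sn 107, Pb 35.
So from lowest to highest: Ca < Pb < Sn < O < F < Cl.

Ca, Pb, Sn, O, F, Cl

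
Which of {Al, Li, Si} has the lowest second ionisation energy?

IE_2 is the cost of taking one more electron from the +1 cation: Al⁺ still has 2 valence electrons; Li⁺ is the bare [He] core; Si⁺ still has 3 valence electrons.
Breaking into a closed-shell core is much more expensive than removing a leftover valence electron — Li has the largest IE_2 here.
Valence configurations: Al⁺ [Ne]3s², Si⁺ [Ne]3s²3p¹.
Si⁺ loses a lone 3p electron whereas Al⁺ must break into a filled 3s² pair, so IE_2(Al) > IE_2(Si) even though Si has the higher nuclear charge.
Approximate IE_2 values (kJ/mol): Al 1817, Li 7298, Si 1577.
Putting it together, IE_2: Si < Al < Li.

Si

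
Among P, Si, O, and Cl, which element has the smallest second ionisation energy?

Consider each +1 ion: P⁺ still has 4 valence electrons; Si⁺ still has 3 valence electrons; O⁺ still has 5 valence electrons; Cl⁺ still has 6 valence electrons.
All are still removing valence electrons, so compare the +1 ions as you would atoms: IE_2 generally rises across a period (higher Z_eff) and falls down a group (larger shell), subject to the usual subshell exceptions.
Valence configurations: P⁺ [Ne]3s²3p², Si⁺ [Ne]3s²3p¹, O⁺ [He]2s²2p³, Cl⁺ [Ne]3s²3p⁴.
Approximate IE_2 values (kJ/mol): P 1907, Si 1577, O 3388, Cl 2298.
Overall IE_2 order: Si < P < Cl < O.

Si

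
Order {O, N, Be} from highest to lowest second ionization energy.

O > N > Be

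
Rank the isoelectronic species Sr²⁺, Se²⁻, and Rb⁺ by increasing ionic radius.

All of these have 36 electrons, so size is governed by nuclear charge alone: the more protons, the stronger the pull on the same electron cloud, and the smaller the ion.
Nuclear charges: Sr²⁺ (Z=38), Rb⁺ (Z=37), Se²⁻ (Z=34).
Smallest to largest: Sr²⁺ < Rb⁺ < Se²⁻.

Sr²⁺ < Rb⁺ < Se²⁻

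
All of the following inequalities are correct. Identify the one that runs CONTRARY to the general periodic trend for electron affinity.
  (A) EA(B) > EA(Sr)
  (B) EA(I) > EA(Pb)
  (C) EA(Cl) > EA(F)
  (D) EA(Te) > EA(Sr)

The general trend: electron affinity increases across a period and decreases down a group.
(A) B (period 2, group 13) vs Sr (period 5, group 2): the stated order agrees with the simple trend.
(B) I (period 5, group 17) vs Pb (period 6, group 14): the stated order agrees with the simple trend.
(C) Cl (period 3, group 17) vs F (period 2, group 17): the stated order contradicts the simple trend.
(D) Te (period 5, group 16) vs Sr (period 5, group 2): the stated order agrees with the simple trend.
The exception is (C): F's small 2p subshell makes the incoming electron feel strong e⁻–e⁻ repulsion, so Cl actually releases more energy on gaining an electron.

(C)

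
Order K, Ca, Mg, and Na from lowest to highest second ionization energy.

After 1 electron has been removed, what remains? K⁺ is the bare [Ar] core; Ca⁺ still has 1 valence electron; Mg⁺ still has 1 valence electron; Na⁺ is the bare [Ne] core.
Core electrons are held far more tightly than valence electrons, so K and Na top the IE_2 order.
Valence configurations: Ca⁺ [Ar]4s¹, Mg⁺ [Ne]3s¹.
The numbers (kJ/mol): K 3052, Ca 1145, Mg 1451, Na 4562.
So the second ionization energies run Ca < Mg < K < Na.

Ca < Mg < K < Na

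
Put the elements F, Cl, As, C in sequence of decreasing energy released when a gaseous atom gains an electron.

Cl, F, C, As

C is in period 2, group 14; F is in period 2, group 17; Cl is in period 3, group 17; As is in period 4, group 15.
Electron affinity generally becomes more exothermic across a period toward the halogens and less exothermic down a group.
Here both period and group differ, so the two effects have to be weighed against each other.
C > As: period and group pull opposite ways; the down-group shift dominates (122 vs 78 kJ/mol).
F > C: F lies to the right of C in period 2, so the across-period effect alone puts F higher.
Cl > F: this pair runs against the simple trend — see the exception note.
Note the exception: Cl has a higher electron affinity than F, contrary to the simple trend — F's small 2p subshell makes the incoming electron feel strong e⁻–e⁻ repulsion, so Cl actually releases more energy on gaining an electron.
Tabulated electron affinity (kJ/mol): C 122, F 328, Cl 349, As 78.
So from highest to lowest: Cl > F > C > As.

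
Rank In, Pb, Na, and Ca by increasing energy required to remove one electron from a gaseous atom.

IE₁ increases left→right with effective nuclear charge and decreases top→bottom as the valence shell moves farther out.
These sit on a diagonal, where the across-period and down-group effects partly cancel.
In > Na: the two effects oppose for this pair; the across-period effect wins (558 vs 496 kJ/mol).
Ca > In: the two effects oppose for this pair; the down-group effect wins (590 vs 558 kJ/mol).
Pb > Ca: the two effects oppose for this pair; the across-period effect wins (716 vs 590 kJ/mol).
Approximate values (kJ/mol): Na 496, Ca 590, In 558, Pb 716.
So from lowest to highest: Na < In < Ca < Pb.

Na, In, Ca, Pb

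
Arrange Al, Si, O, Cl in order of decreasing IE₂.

After 1 electron has been removed, what remains? Al⁺ still has 2 valence electrons; Si⁺ still has 3 valence electrons; O⁺ still has 5 valence electrons; Cl⁺ still has 6 valence electrons.
All are still removing valence electrons, so compare the +1 ions as you would atoms: IE_2 generally rises across a period (higher Z_eff) and falls down a group (larger shell), subject to the usual subshell exceptions.
Valence configurations: Al⁺ [Ne]3s², Si⁺ [Ne]3s²3p¹, O⁺ [He]2s²2p³, Cl⁺ [Ne]3s²3p⁴.
Si⁺ loses a lone 3p electron whereas Al⁺ must break into a filled 3s² pair, so IE_2(Al) > IE_2(Si) even though Si has the higher nuclear charge.
Tabulated IE_2 (kJ/mol): Al 1817, Si 1577, O 3388, Cl 2298.
Putting it together, IE_2: Si < Al < Cl < O.

O > Cl > Al > Si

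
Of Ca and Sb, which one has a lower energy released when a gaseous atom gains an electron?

Ca is in period 4, group 2; Sb is in period 5, group 15.
Electron affinity generally becomes more exothermic across a period toward the halogens and less exothermic down a group.
Neither a single period nor a single group — weigh both effects.
Sb > Ca: the two effects oppose for this pair; the across-period effect wins (103 vs 2 kJ/mol).
Approximate values (kJ/mol): Ca 2, Sb 103.
So Ca has the lower energy released when a gaseous atom gains an electron (Ca < Sb).

Ca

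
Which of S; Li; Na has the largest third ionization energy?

Consider each +2 ion: S²⁺ still has 4 valence electrons; Li²⁺ is already 1 electron into the core; Na²⁺ is already 1 electron into the core.
Breaking into a closed-shell core is much more expensive than removing a leftover valence electron — Na and Li have the largest IE_3 here.
Tabulated IE_3 (kJ/mol): S 3357, Li 11815, Na 6910.
Putting it together, IE_3: S < Na < Li.

Li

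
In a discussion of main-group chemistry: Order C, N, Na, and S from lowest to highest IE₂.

Consider each +1 ion: C⁺ still has 3 valence electrons; N⁺ still has 4 valence electrons; Na⁺ is the bare [Ne] core; S⁺ still has 5 valence electrons.
Core electrons are held far more tightly than valence electrons, so Na tops the IE_2 order.
Valence configurations: C⁺ [He]2s²2p¹, N⁺ [He]2s²2p², S⁺ [Ne]3s²3p³.
Tabulated IE_2 (kJ/mol): C 2353, N 2856, Na 4562, S 2252.
So the second ionization energies run S < C < N < Na.

S < C < N < Na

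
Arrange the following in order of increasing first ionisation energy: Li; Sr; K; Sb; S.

Removing the outermost electron gets harder across a period and easier down a group.
Here both period and group differ, so the two effects have to be weighed against each other.
Li > K: Li sits above K in group 1, so the down-group effect alone puts Li higher.
Sr > Li: the two effects oppose for this pair; the across-period effect wins (550 vs 520 kJ/mol).
Sb > Sr: Sb lies to the right of Sr in period 5, so the across-period effect alone puts Sb higher.
S > Sb: relative to Sb, both the across-period and down-group shifts push S's first ionization energy up.
Approximate values (kJ/mol): Li 520, S 1000, K 419, Sr 550, Sb 831.
So from lowest to highest: K < Li < Sr < Sb < S.

K < Li < Sr < Sb < S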